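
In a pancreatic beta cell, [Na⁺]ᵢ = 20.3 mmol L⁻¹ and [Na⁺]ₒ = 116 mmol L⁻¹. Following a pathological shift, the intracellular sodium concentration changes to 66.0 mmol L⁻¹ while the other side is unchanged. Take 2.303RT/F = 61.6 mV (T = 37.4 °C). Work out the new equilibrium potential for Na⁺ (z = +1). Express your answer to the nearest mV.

After the shift: [Na⁺]_out = 116, [Na⁺]_in = 66.0 mmol L⁻¹.
E_new = (61.6/1)·log₁₀(116/66.0) = 61.60 · (0.2449) = 15.09 mV

15 mV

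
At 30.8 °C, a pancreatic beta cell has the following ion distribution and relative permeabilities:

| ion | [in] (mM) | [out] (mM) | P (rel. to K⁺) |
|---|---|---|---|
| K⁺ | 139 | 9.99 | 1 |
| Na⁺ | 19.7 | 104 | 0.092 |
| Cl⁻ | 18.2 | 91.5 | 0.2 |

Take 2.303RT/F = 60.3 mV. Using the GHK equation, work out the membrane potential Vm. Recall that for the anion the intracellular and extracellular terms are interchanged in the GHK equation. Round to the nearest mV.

Vm = 60.3 · log₁₀[(Σ P·[cation]ₒ + Σ P·[anion]ᵢ) / (Σ P·[cation]ᵢ + Σ P·[anion]ₒ)]
Numerator = 1×9.99 + 0.092×104 + 0.2×18.2 = 23.2
Denominator = 1×139 + 0.092×19.7 + 0.2×91.5 = 159.1
Vm = 60.3 · log₁₀(0.1458) = 60.3 × (-0.8363) = -50.43 mV

-50 mV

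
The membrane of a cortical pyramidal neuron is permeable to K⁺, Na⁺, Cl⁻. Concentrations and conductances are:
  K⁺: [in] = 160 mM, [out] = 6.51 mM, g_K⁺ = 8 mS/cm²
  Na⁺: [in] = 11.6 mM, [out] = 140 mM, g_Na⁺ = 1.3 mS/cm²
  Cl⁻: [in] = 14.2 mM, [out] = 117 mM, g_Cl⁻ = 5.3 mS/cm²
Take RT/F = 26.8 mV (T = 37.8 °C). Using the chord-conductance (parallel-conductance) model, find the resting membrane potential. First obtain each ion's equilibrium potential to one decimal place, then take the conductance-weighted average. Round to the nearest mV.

-62 mV

E_K⁺ = (26.8/1)·ln(6.51/160) = -85.8 mV
E_Na⁺ = (26.8/1)·ln(140/11.6) = 66.7 mV
E_Cl⁻ = (26.8/-1)·ln(117/14.2) = -56.5 mV
Vm = (Σ gᵢEᵢ)/(Σ gᵢ) = (8·-85.8 + 1.3·66.7 + 5.3·-56.5) / (8 + 1.3 + 5.3)
= -899.14 / 14.6 = -61.58 mV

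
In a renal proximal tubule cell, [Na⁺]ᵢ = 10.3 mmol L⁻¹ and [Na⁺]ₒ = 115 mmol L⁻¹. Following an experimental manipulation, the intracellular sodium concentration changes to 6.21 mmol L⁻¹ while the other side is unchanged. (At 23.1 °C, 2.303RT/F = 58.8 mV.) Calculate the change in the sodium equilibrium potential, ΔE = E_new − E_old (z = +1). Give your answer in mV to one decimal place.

12.9 mV

E_old = (58.8/1)·log₁₀(115/10.3) = 61.61 mV
E_new = (58.8/1)·log₁₀(115/6.21) = 74.54 mV
ΔE = 74.54 − (61.61) = 12.92 mV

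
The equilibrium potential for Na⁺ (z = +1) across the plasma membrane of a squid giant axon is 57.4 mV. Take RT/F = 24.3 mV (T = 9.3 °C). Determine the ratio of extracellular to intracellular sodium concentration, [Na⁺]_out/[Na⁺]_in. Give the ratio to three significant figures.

10.6

ln([out]/[in]) = E·z/(24.3) = 57.4 × 1 / 24.3 = 2.3621
[out]/[in] = e^(2.3621) = 10.61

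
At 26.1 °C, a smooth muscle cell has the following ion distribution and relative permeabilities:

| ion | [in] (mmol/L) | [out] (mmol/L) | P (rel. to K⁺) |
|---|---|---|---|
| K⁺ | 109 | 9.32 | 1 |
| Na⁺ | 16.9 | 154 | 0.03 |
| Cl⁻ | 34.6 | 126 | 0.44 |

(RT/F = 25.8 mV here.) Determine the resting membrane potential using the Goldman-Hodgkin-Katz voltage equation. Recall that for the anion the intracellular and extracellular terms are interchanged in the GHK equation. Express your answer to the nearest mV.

Vm = 25.8 · ln[(Σ P·[cation]ₒ + Σ P·[anion]ᵢ) / (Σ P·[cation]ᵢ + Σ P·[anion]ₒ)]
Numerator = 1×9.32 + 0.03×154 + 0.44×34.6 = 29.16
Denominator = 1×109 + 0.03×16.9 + 0.44×126 = 164.9
Vm = 25.8 · ln(0.17681) = 25.8 × (-1.7327) = -44.70 mV

-45 mV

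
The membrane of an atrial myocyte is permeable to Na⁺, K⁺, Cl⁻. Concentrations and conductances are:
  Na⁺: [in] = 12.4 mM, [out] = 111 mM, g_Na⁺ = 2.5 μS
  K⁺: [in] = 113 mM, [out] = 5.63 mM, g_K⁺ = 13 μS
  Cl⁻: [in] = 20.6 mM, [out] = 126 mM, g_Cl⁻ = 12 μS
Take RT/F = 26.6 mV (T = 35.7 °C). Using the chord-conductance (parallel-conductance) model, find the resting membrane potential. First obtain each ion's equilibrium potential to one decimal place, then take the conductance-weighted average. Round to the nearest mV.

E_Na⁺ = (26.6/1)·ln(111/12.4) = 58.3 mV
E_K⁺ = (26.6/1)·ln(5.63/113) = -79.8 mV
E_Cl⁻ = (26.6/-1)·ln(126/20.6) = -48.2 mV
Vm = (Σ gᵢEᵢ)/(Σ gᵢ) = (2.5·58.3 + 13·-79.8 + 12·-48.2) / (2.5 + 13 + 12)
= -1470.05 / 27.5 = -53.46 mV

-53 mV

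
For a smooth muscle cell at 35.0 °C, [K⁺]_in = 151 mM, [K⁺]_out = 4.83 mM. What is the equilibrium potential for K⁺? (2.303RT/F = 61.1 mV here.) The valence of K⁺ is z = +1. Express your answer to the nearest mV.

E = (61.1/z) · log₁₀([K⁺]_out/[K⁺]_in) with z = +1.
= (61.1/1) · log₁₀(4.83/151) = 61.10 · log₁₀(0.03199)
= 61.10 · (-1.4950) = -91.35 mV

-91 mV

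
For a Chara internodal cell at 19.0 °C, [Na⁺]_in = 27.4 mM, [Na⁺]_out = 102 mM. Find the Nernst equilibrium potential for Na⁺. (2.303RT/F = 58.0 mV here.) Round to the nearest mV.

33 mV

E = (58.0/z) · log₁₀([Na⁺]_out/[Na⁺]_in) with z = +1.
= (58.0/1) · log₁₀(102/27.4) = 58.00 · log₁₀(3.723)
= 58.00 · (0.5708) = 33.11 mV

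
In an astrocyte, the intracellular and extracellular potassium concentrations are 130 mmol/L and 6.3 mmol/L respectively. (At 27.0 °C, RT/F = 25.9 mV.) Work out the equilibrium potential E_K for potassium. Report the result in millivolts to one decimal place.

-78.4 mV

E = (25.9/z) · ln([K⁺]_out/[K⁺]_in) with z = +1.
= (25.9/1) · ln(6.3/130) = 25.90 · ln(0.04846)
= 25.90 · (-3.0270) = -78.40 mV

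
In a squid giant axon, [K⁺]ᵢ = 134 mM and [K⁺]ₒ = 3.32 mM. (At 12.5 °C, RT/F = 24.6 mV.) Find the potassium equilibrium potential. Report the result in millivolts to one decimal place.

E = (24.6/z) · ln([K⁺]_out/[K⁺]_in) with z = +1.
= (24.6/1) · ln(3.32/134) = 24.60 · ln(0.02478)
= 24.60 · (-3.6979) = -90.97 mV

-91.0 mV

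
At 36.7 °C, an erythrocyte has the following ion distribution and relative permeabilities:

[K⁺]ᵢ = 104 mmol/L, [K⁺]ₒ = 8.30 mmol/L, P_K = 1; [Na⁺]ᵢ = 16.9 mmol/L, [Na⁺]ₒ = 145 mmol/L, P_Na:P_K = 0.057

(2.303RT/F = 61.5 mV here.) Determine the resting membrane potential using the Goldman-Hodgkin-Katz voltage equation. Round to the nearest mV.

-49 mV

Vm = 61.5 · log₁₀[(Σ P·[cation]ₒ + Σ P·[anion]ᵢ) / (Σ P·[cation]ᵢ + Σ P·[anion]ₒ)]
Numerator = 1×8.30 + 0.057×145 = 16.57
Denominator = 1×104 + 0.057×16.9 = 105
Vm = 61.5 · log₁₀(0.15782) = 61.5 × (-0.8018) = -49.31 mV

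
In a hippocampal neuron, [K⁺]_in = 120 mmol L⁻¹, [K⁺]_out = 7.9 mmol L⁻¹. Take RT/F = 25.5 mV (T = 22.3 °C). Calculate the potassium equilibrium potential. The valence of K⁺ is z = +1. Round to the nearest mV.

E = (25.5/z) · ln([K⁺]_out/[K⁺]_in) with z = +1.
= (25.5/1) · ln(7.9/120) = 25.50 · ln(0.06583)
= 25.50 · (-2.7206) = -69.38 mV

-69 mV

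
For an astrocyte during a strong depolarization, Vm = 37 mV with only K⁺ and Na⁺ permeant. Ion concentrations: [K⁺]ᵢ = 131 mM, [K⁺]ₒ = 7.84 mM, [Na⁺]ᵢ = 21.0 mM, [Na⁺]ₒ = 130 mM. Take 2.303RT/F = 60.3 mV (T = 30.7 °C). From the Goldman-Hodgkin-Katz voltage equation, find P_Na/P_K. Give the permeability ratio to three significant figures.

12.1

Let α = P_Na/P_K. GHK: Vm = 60.3·log₁₀[(Kₒ + α·Naₒ)/(Kᵢ + α·Naᵢ)].
10^(Vm/60.3) = 10^(37.0/60.3) = 4.1077
So 4.1077·(Kᵢ + α·Naᵢ) = Kₒ + α·Naₒ → α = (4.1077·131.0 − 7.84) / (130.0 − 4.1077·21.0)
α = (538.1 − 7.84) / (130.0 − 86.26) = 530.3/43.74 = 12.12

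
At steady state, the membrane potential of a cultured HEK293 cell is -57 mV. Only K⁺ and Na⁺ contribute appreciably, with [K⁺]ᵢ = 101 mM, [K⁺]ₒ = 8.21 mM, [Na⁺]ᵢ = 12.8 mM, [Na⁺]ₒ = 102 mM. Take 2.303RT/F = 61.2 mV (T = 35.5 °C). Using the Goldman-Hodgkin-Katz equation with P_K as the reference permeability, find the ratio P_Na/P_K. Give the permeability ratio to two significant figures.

Let α = P_Na/P_K. GHK: Vm = 61.2·log₁₀[(Kₒ + α·Naₒ)/(Kᵢ + α·Naᵢ)].
10^(Vm/61.2) = 10^(-57.0/61.2) = 0.11712
So 0.11712·(Kᵢ + α·Naᵢ) = Kₒ + α·Naₒ → α = (0.11712·101.0 − 8.21) / (102.0 − 0.11712·12.8)
α = (11.83 − 8.21) / (102.0 − 1.499) = 3.619/100.5 = 0.03601

0.036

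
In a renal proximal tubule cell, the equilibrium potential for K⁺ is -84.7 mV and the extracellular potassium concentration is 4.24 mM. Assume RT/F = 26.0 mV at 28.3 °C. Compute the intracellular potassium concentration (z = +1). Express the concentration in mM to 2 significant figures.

110 mM

Nernst: E = (26.0/1) · ln([out]/[in]), so ln([out]/[in]) = -84.7 × 1 / 26.0 = -3.2577.
[out]/[in] = e^(-3.2577) = 0.03848.
[in] = 4.24 / 0.03848 = 110.2 mM.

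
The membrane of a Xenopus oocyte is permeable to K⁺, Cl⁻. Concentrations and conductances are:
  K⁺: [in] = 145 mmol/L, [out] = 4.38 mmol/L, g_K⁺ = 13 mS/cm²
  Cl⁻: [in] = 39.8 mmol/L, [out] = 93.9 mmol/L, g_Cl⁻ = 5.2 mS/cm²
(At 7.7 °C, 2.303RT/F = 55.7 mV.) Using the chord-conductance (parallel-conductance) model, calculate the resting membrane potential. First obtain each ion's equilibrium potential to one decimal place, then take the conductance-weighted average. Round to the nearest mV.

-66 mV

E_K⁺ = (55.7/1)·log₁₀(4.38/145) = -84.7 mV
E_Cl⁻ = (55.7/-1)·log₁₀(93.9/39.8) = -20.8 mV
Vm = (Σ gᵢEᵢ)/(Σ gᵢ) = (13·-84.7 + 5.2·-20.8) / (13 + 5.2)
= -1209.26 / 18.2 = -66.44 mV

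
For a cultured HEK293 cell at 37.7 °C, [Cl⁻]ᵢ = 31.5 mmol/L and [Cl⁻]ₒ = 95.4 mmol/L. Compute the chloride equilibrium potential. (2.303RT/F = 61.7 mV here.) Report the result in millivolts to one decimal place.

-29.7 mV

E = (61.7/z) · log₁₀([Cl⁻]_out/[Cl⁻]_in) with z = -1.
For an anion, dividing by z = -1 reverses the sign.
= (61.7/-1) · log₁₀(95.4/31.5) = -61.70 · log₁₀(3.029)
= -61.70 · (0.4812) = -29.69 mV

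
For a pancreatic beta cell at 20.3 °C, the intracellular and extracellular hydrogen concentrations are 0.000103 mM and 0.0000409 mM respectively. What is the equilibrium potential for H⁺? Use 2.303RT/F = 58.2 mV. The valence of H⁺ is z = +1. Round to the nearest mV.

-23 mV

E = (58.2/z) · log₁₀([H⁺]_out/[H⁺]_in) with z = +1.
= (58.2/1) · log₁₀(0.0000409/0.000103) = 58.20 · log₁₀(0.3971)
= 58.20 · (-0.4011) = -23.34 mV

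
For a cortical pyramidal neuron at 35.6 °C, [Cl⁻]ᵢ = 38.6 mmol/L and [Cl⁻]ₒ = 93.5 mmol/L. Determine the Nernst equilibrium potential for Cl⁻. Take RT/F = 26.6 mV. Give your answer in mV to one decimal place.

-23.5 mV

E = (26.6/z) · ln([Cl⁻]_out/[Cl⁻]_in) with z = -1.
For an anion, dividing by z = -1 reverses the sign.
= (26.6/-1) · ln(93.5/38.6) = -26.60 · ln(2.422)
= -26.60 · (0.8847) = -23.53 mV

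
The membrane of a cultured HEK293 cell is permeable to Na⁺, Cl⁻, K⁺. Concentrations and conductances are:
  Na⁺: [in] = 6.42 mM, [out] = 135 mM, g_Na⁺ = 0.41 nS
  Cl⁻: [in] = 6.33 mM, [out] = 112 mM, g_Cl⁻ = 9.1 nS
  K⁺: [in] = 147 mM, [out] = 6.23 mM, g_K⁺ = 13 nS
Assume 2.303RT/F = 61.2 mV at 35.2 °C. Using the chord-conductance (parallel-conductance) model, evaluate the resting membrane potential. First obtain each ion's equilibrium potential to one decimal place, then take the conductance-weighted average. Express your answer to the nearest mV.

-78 mV

E_Na⁺ = (61.2/1)·log₁₀(135/6.42) = 81.0 mV
E_Cl⁻ = (61.2/-1)·log₁₀(112/6.33) = -76.4 mV
E_K⁺ = (61.2/1)·log₁₀(6.23/147) = -84.0 mV
Vm = (Σ gᵢEᵢ)/(Σ gᵢ) = (0.41·81.0 + 9.1·-76.4 + 13·-84.0) / (0.41 + 9.1 + 13)
= -1754.03 / 22.51 = -77.92 mV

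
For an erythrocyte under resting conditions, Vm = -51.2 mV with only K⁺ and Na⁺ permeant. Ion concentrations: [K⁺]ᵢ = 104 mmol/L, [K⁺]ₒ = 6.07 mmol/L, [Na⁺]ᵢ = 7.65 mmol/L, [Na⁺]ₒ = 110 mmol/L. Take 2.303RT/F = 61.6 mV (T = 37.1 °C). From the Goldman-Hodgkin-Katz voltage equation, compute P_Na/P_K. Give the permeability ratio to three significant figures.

0.0852

Let α = P_Na/P_K. GHK: Vm = 61.6·log₁₀[(Kₒ + α·Naₒ)/(Kᵢ + α·Naᵢ)].
10^(Vm/61.6) = 10^(-51.2/61.6) = 0.14751
So 0.14751·(Kᵢ + α·Naᵢ) = Kₒ + α·Naₒ → α = (0.14751·104.0 − 6.07) / (110.0 − 0.14751·7.65)
α = (15.34 − 6.07) / (110.0 − 1.128) = 9.271/108.9 = 0.08516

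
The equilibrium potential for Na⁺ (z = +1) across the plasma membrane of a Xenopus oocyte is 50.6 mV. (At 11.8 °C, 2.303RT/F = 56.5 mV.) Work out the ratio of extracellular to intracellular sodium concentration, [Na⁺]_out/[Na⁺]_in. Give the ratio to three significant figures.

7.86

log₁₀([out]/[in]) = E·z/(56.5) = 50.6 × 1 / 56.5 = 0.8956
[out]/[in] = 10^(0.8956) = 7.863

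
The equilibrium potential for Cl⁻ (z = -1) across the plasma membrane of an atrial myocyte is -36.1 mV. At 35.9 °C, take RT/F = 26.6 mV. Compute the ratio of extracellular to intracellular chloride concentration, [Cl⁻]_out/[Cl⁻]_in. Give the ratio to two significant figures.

ln([out]/[in]) = E·z/(26.6) = -36.1 × -1 / 26.6 = 1.3571
[out]/[in] = e^(1.3571) = 3.885

3.9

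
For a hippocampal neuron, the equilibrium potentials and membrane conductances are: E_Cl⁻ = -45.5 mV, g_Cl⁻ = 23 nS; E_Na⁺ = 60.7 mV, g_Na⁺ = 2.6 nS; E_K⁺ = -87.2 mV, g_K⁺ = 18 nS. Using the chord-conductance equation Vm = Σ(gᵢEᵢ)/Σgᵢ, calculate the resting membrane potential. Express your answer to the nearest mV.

Σ gᵢEᵢ = 23·(-45.5) + 2.6·(60.7) + 18·(-87.2) = -2458.28
Σ gᵢ = 23 + 2.6 + 18 = 43.6
Vm = -2458.28 / 43.6 = -56.38 mV

-56 mV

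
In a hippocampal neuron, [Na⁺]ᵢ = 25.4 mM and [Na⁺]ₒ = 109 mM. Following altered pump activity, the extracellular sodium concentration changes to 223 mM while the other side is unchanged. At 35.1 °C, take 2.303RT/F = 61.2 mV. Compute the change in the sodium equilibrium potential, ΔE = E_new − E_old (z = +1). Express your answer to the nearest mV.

19 mV

E_old = (61.2/1)·log₁₀(109/25.4) = 38.71 mV
E_new = (61.2/1)·log₁₀(223/25.4) = 57.74 mV
ΔE = 57.74 − (38.71) = 19.03 mV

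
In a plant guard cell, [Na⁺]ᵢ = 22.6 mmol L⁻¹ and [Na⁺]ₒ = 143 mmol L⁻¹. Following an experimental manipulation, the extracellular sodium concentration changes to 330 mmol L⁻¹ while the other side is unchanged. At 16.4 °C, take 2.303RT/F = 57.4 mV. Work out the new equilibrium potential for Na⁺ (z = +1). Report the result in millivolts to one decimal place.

After the shift: [Na⁺]_out = 330, [Na⁺]_in = 22.6 mmol L⁻¹.
E_new = (57.4/1)·log₁₀(330/22.6) = 57.40 · (1.1644) = 66.84 mV

66.8 mV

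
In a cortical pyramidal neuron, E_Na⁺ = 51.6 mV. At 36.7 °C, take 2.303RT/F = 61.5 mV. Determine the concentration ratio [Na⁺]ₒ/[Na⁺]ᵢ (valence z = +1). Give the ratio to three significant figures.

6.90

log₁₀([out]/[in]) = E·z/(61.5) = 51.6 × 1 / 61.5 = 0.8390
[out]/[in] = 10^(0.8390) = 6.903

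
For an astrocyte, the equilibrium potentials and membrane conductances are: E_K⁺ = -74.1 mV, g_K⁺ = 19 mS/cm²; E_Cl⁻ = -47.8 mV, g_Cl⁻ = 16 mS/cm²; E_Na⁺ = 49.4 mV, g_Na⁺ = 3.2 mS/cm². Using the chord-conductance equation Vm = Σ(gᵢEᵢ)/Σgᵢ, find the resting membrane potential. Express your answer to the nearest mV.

Σ gᵢEᵢ = 19·(-74.1) + 16·(-47.8) + 3.2·(49.4) = -2014.62
Σ gᵢ = 19 + 16 + 3.2 = 38.2
Vm = -2014.62 / 38.2 = -52.74 mV

-53 mV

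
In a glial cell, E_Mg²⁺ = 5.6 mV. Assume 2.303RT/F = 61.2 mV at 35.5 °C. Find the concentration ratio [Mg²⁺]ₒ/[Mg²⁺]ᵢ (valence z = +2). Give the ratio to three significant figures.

1.52

log₁₀([out]/[in]) = E·z/(61.2) = 5.6 × 2 / 61.2 = 0.1830
[out]/[in] = 10^(0.1830) = 1.524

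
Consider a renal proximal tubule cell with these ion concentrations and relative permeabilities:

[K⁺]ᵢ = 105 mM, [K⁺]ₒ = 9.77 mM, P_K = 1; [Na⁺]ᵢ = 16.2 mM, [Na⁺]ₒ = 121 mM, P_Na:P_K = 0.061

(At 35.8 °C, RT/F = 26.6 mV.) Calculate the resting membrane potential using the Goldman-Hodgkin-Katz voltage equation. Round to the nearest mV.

-48 mV

Vm = 26.6 · ln[(Σ P·[cation]ₒ + Σ P·[anion]ᵢ) / (Σ P·[cation]ᵢ + Σ P·[anion]ₒ)]
Numerator = 1×9.77 + 0.061×121 = 17.15
Denominator = 1×105 + 0.061×16.2 = 106
Vm = 26.6 · ln(0.16182) = 26.6 × (-1.8213) = -48.45 mV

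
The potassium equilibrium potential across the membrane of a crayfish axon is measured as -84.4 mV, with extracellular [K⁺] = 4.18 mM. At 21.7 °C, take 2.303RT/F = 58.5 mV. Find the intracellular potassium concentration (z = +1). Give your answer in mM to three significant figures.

Nernst: E = (58.5/1) · log₁₀([out]/[in]), so log₁₀([out]/[in]) = -84.4 × 1 / 58.5 = -1.4427.
[out]/[in] = 10^(-1.4427) = 0.03608.
[in] = 4.18 / 0.03608 = 115.9 mM.

116 mM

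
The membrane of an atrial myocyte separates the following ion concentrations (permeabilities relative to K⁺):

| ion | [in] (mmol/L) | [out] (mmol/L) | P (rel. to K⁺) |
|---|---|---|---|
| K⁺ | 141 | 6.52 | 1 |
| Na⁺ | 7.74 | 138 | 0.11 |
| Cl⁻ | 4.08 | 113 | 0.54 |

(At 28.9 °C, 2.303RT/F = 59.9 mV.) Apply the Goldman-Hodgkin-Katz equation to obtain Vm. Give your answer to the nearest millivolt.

-56 mV

Vm = 59.9 · log₁₀[(Σ P·[cation]ₒ + Σ P·[anion]ᵢ) / (Σ P·[cation]ᵢ + Σ P·[anion]ₒ)]
Numerator = 1×6.52 + 0.11×138 + 0.54×4.08 = 23.9
Denominator = 1×141 + 0.11×7.74 + 0.54×113 = 202.9
Vm = 59.9 · log₁₀(0.11782) = 59.9 × (-0.9288) = -55.63 mV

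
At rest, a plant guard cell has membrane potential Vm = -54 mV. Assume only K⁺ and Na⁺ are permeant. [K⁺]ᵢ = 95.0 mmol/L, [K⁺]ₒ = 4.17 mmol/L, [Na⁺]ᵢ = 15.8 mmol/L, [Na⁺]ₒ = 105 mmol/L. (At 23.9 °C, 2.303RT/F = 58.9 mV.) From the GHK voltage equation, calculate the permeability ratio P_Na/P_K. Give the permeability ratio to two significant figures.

0.071

Let α = P_Na/P_K. GHK: Vm = 58.9·log₁₀[(Kₒ + α·Naₒ)/(Kᵢ + α·Naᵢ)].
10^(Vm/58.9) = 10^(-54.0/58.9) = 0.12111
So 0.12111·(Kᵢ + α·Naᵢ) = Kₒ + α·Naₒ → α = (0.12111·95.0 − 4.17) / (105.0 − 0.12111·15.8)
α = (11.51 − 4.17) / (105.0 − 1.914) = 7.336/103.1 = 0.07116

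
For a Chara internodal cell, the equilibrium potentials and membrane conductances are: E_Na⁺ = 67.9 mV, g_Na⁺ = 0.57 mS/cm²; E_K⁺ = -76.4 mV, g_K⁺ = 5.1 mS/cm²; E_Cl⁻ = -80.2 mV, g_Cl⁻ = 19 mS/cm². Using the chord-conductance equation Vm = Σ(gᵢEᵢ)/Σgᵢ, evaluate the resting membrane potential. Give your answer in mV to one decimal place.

-76.0 mV

Σ gᵢEᵢ = 0.57·(67.9) + 5.1·(-76.4) + 19·(-80.2) = -1874.74
Σ gᵢ = 0.57 + 5.1 + 19 = 24.67
Vm = -1874.74 / 24.67 = -75.99 mV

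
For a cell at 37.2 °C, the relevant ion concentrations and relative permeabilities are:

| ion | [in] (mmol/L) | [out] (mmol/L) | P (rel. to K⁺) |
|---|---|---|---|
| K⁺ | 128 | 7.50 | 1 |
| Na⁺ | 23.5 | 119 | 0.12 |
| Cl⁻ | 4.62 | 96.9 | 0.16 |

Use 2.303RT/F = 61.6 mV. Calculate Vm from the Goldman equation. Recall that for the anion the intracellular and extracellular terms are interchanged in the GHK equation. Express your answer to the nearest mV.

Vm = 61.6 · log₁₀[(Σ P·[cation]ₒ + Σ P·[anion]ᵢ) / (Σ P·[cation]ᵢ + Σ P·[anion]ₒ)]
Numerator = 1×7.50 + 0.12×119 + 0.16×4.62 = 22.52
Denominator = 1×128 + 0.12×23.5 + 0.16×96.9 = 146.3
Vm = 61.6 · log₁₀(0.1539) = 61.6 × (-0.8128) = -50.07 mV

-50 mV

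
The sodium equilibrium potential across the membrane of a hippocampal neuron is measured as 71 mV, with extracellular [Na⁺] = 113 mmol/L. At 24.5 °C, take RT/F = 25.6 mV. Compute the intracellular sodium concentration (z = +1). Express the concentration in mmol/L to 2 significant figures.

Nernst: E = (25.6/1) · ln([out]/[in]), so ln([out]/[in]) = 71.0 × 1 / 25.6 = 2.7734.
[out]/[in] = e^(2.7734) = 16.01.
[in] = 113 / 16.01 = 7.057 mmol/L.

7.1 mmol/L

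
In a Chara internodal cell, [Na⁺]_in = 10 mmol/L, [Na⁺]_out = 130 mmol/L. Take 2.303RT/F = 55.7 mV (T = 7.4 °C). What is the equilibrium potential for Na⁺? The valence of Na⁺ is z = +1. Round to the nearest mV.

62 mV

E = (55.7/z) · log₁₀([Na⁺]_out/[Na⁺]_in) with z = +1.
= (55.7/1) · log₁₀(130/10) = 55.70 · log₁₀(13)
= 55.70 · (1.1139) = 62.05 mV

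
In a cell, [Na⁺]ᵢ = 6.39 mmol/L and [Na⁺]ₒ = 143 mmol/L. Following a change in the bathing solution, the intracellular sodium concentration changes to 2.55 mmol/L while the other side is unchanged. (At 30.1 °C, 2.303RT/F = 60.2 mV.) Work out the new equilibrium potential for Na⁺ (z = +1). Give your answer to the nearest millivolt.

After the shift: [Na⁺]_out = 143, [Na⁺]_in = 2.55 mmol/L.
E_new = (60.2/1)·log₁₀(143/2.55) = 60.20 · (1.7488) = 105.28 mV

105 mV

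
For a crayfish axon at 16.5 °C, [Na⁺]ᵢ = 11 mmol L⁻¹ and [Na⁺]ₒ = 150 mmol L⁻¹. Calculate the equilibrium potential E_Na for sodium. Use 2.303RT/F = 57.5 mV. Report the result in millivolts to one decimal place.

65.2 mV

E = (57.5/z) · log₁₀([Na⁺]_out/[Na⁺]_in) with z = +1.
= (57.5/1) · log₁₀(150/11) = 57.50 · log₁₀(13.64)
= 57.50 · (1.1347) = 65.25 mV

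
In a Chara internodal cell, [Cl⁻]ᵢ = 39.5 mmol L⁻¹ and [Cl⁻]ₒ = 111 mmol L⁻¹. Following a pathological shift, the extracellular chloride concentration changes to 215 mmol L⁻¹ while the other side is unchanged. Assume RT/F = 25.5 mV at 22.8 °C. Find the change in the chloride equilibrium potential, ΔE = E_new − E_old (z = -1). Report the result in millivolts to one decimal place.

E_old = (25.5/-1)·ln(111/39.5) = -26.35 mV
E_new = (25.5/-1)·ln(215/39.5) = -43.21 mV
ΔE = -43.21 − (-26.35) = -16.86 mV

-16.9 mV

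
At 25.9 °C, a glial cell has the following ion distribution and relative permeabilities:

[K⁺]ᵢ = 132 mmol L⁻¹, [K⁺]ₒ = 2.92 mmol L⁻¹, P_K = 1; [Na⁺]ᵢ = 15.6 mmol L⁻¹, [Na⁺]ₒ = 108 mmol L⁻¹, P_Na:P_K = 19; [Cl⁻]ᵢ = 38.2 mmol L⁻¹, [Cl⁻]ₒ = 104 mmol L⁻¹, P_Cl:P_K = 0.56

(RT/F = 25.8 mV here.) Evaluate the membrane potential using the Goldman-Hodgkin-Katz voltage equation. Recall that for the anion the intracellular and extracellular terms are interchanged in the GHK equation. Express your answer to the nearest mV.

Vm = 25.8 · ln[(Σ P·[cation]ₒ + Σ P·[anion]ᵢ) / (Σ P·[cation]ᵢ + Σ P·[anion]ₒ)]
Numerator = 1×2.92 + 19×108 + 0.56×38.2 = 2076
Denominator = 1×132 + 19×15.6 + 0.56×104 = 486.6
Vm = 25.8 · ln(4.2666) = 25.8 × (1.4508) = 37.43 mV

37 mV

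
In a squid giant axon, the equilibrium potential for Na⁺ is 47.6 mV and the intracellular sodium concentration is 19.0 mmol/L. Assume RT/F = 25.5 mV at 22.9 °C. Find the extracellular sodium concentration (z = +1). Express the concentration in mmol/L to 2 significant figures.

120 mmol/L

Nernst: E = (25.5/1) · ln([out]/[in]), so ln([out]/[in]) = 47.6 × 1 / 25.5 = 1.8667.
[out]/[in] = e^(1.8667) = 6.467.
[out] = 6.467 × 19.0 = 122.9 mmol/L.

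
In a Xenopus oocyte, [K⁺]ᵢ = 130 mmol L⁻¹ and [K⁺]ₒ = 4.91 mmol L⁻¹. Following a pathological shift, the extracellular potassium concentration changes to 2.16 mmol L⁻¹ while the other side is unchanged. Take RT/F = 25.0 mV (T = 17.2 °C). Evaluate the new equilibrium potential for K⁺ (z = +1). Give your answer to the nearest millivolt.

-102 mV

After the shift: [K⁺]_out = 2.16, [K⁺]_in = 130 mmol L⁻¹.
E_new = (25.0/1)·ln(2.16/130) = 25.00 · (-4.0974) = -102.44 mV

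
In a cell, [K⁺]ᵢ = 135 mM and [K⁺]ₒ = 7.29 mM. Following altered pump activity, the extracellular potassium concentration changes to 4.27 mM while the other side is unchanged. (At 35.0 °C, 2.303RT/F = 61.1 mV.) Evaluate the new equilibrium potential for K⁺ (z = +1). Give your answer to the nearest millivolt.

After the shift: [K⁺]_out = 4.27, [K⁺]_in = 135 mM.
E_new = (61.1/1)·log₁₀(4.27/135) = 61.10 · (-1.4999) = -91.64 mV

-92 mV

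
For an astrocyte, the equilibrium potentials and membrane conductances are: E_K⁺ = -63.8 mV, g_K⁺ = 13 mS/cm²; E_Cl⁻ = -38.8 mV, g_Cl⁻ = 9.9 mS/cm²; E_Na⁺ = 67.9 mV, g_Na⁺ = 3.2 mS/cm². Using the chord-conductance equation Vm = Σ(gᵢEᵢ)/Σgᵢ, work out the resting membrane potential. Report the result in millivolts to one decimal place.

-38.2 mV

Σ gᵢEᵢ = 13·(-63.8) + 9.9·(-38.8) + 3.2·(67.9) = -996.24
Σ gᵢ = 13 + 9.9 + 3.2 = 26.1
Vm = -996.24 / 26.1 = -38.17 mV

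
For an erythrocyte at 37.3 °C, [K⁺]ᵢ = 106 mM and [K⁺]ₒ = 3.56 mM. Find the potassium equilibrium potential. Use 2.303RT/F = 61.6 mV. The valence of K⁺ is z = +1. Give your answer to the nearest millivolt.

E = (61.6/z) · log₁₀([K⁺]_out/[K⁺]_in) with z = +1.
= (61.6/1) · log₁₀(3.56/106) = 61.60 · log₁₀(0.03358)
= 61.60 · (-1.4739) = -90.79 mV

-91 mV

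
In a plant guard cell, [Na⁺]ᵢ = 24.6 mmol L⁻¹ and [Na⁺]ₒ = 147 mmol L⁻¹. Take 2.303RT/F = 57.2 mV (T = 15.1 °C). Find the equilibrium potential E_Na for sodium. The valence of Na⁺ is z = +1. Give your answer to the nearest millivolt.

44 mV

E = (57.2/z) · log₁₀([Na⁺]_out/[Na⁺]_in) with z = +1.
= (57.2/1) · log₁₀(147/24.6) = 57.20 · log₁₀(5.976)
= 57.20 · (0.7764) = 44.41 mV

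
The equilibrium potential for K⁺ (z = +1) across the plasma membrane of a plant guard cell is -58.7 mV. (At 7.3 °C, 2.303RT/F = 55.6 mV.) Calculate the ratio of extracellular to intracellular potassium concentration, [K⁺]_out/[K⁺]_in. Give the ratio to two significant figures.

0.088

log₁₀([out]/[in]) = E·z/(55.6) = -58.7 × 1 / 55.6 = -1.0558
[out]/[in] = 10^(-1.0558) = 0.08795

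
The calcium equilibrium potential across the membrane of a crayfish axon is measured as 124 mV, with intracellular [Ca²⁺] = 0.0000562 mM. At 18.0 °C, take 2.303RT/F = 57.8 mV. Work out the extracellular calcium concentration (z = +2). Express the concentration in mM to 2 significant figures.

Nernst: E = (57.8/2) · log₁₀([out]/[in]), so log₁₀([out]/[in]) = 124.0 × 2 / 57.8 = 4.2907.
[out]/[in] = 10^(4.2907) = 1.953e+04.
[out] = 1.953e+04 × 0.0000562 = 1.097 mM.

1.1 mM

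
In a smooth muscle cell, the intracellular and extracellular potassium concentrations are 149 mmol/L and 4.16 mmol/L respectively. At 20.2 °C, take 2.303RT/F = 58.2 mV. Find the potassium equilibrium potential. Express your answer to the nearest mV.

E = (58.2/z) · log₁₀([K⁺]_out/[K⁺]_in) with z = +1.
= (58.2/1) · log₁₀(4.16/149) = 58.20 · log₁₀(0.02792)
= 58.20 · (-1.5541) = -90.45 mV

-90 mV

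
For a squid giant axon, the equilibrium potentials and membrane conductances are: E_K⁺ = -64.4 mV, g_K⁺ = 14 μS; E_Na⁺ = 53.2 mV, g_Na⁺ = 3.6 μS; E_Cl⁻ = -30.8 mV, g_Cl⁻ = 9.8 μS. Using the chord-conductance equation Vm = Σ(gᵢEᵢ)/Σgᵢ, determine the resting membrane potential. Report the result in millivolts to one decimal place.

Σ gᵢEᵢ = 14·(-64.4) + 3.6·(53.2) + 9.8·(-30.8) = -1011.92
Σ gᵢ = 14 + 3.6 + 9.8 = 27.4
Vm = -1011.92 / 27.4 = -36.93 mV

-36.9 mV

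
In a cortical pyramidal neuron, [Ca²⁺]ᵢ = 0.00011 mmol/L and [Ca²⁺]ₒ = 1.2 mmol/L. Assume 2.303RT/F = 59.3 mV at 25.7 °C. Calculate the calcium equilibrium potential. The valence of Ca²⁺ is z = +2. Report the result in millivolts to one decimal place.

E = (59.3/z) · log₁₀([Ca²⁺]_out/[Ca²⁺]_in) with z = +2.
= (59.3/2) · log₁₀(1.2/0.00011) = 29.65 · log₁₀(1.091e+04)
= 29.65 · (4.0378) = 119.72 mV

119.7 mV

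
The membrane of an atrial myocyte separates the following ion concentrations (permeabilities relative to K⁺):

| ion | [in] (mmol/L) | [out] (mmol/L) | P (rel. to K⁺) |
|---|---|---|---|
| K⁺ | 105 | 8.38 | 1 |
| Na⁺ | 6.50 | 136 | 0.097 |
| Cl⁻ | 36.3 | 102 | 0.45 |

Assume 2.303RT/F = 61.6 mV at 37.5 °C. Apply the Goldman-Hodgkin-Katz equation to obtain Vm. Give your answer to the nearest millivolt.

-37 mV

Vm = 61.6 · log₁₀[(Σ P·[cation]ₒ + Σ P·[anion]ᵢ) / (Σ P·[cation]ᵢ + Σ P·[anion]ₒ)]
Numerator = 1×8.38 + 0.097×136 + 0.45×36.3 = 37.91
Denominator = 1×105 + 0.097×6.50 + 0.45×102 = 151.5
Vm = 61.6 · log₁₀(0.25016) = 61.6 × (-0.6018) = -37.07 mV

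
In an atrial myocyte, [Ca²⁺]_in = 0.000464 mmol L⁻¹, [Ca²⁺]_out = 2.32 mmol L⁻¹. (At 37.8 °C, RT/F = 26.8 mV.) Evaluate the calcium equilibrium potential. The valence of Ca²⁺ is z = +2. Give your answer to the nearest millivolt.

E = (26.8/z) · ln([Ca²⁺]_out/[Ca²⁺]_in) with z = +2.
= (26.8/2) · ln(2.32/0.000464) = 13.40 · ln(5000)
= 13.40 · (8.5172) = 114.13 mV

114 mV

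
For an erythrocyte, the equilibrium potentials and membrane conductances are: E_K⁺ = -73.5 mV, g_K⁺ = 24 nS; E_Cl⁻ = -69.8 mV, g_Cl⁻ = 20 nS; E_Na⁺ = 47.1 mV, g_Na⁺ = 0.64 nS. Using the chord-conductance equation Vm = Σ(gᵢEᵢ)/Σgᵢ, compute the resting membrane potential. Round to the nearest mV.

Σ gᵢEᵢ = 24·(-73.5) + 20·(-69.8) + 0.64·(47.1) = -3129.86
Σ gᵢ = 24 + 20 + 0.64 = 44.64
Vm = -3129.86 / 44.64 = -70.11 mV

-70 mV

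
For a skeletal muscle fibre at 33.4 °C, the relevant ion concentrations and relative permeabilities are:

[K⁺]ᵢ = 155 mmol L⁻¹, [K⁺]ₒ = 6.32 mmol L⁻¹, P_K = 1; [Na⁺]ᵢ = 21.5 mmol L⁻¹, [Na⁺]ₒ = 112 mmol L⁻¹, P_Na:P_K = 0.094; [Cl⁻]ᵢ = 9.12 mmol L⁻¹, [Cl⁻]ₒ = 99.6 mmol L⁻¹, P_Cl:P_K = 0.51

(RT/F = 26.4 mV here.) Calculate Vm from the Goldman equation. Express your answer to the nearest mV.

-60 mV

Vm = 26.4 · ln[(Σ P·[cation]ₒ + Σ P·[anion]ᵢ) / (Σ P·[cation]ᵢ + Σ P·[anion]ₒ)]
Numerator = 1×6.32 + 0.094×112 + 0.51×9.12 = 21.5
Denominator = 1×155 + 0.094×21.5 + 0.51×99.6 = 207.8
Vm = 26.4 · ln(0.10345) = 26.4 × (-2.2686) = -59.89 mV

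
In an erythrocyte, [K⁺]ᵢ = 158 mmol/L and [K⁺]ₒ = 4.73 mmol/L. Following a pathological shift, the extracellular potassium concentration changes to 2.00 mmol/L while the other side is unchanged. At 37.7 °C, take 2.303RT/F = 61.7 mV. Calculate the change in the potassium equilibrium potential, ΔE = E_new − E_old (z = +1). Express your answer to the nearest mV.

-23 mV

E_old = (61.7/1)·log₁₀(4.73/158) = -94.02 mV
E_new = (61.7/1)·log₁₀(2.00/158) = -117.08 mV
ΔE = -117.08 − (-94.02) = -23.07 mV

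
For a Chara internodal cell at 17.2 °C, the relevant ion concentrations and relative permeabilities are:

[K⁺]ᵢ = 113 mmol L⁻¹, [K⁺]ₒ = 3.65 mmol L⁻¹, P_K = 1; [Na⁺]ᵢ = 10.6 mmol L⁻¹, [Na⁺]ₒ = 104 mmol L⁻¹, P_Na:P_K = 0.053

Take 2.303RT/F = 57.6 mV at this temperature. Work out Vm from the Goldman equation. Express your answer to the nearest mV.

-63 mV

Vm = 57.6 · log₁₀[(Σ P·[cation]ₒ + Σ P·[anion]ᵢ) / (Σ P·[cation]ᵢ + Σ P·[anion]ₒ)]
Numerator = 1×3.65 + 0.053×104 = 9.162
Denominator = 1×113 + 0.053×10.6 = 113.6
Vm = 57.6 · log₁₀(0.080679) = 57.6 × (-1.0932) = -62.97 mV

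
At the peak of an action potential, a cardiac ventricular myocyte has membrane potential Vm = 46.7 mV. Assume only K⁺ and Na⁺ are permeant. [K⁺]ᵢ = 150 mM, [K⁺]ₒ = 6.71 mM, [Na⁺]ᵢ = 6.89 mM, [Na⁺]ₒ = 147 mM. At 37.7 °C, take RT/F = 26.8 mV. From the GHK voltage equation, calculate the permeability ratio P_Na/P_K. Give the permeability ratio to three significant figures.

7.90

Let α = P_Na/P_K. GHK: Vm = 26.8·ln[(Kₒ + α·Naₒ)/(Kᵢ + α·Naᵢ)].
e^(Vm/26.8) = e^(46.7/26.8) = 5.7118
So 5.7118·(Kᵢ + α·Naᵢ) = Kₒ + α·Naₒ → α = (5.7118·150.0 − 6.71) / (147.0 − 5.7118·6.89)
α = (856.8 − 6.71) / (147.0 − 39.35) = 850.1/107.6 = 7.897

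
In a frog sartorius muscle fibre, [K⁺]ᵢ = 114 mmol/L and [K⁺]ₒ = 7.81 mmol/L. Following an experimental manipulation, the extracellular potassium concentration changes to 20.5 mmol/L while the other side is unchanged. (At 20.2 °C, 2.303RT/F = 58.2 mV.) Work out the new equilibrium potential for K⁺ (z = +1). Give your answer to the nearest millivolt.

After the shift: [K⁺]_out = 20.5, [K⁺]_in = 114 mmol/L.
E_new = (58.2/1)·log₁₀(20.5/114) = 58.20 · (-0.7452) = -43.37 mV

-43 mV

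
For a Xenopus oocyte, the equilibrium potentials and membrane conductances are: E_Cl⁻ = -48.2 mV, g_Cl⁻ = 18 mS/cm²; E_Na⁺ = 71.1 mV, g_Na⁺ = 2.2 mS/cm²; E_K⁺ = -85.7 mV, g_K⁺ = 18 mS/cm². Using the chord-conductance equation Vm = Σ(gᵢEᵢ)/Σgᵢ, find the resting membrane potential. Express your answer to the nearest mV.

Σ gᵢEᵢ = 18·(-48.2) + 2.2·(71.1) + 18·(-85.7) = -2253.78
Σ gᵢ = 18 + 2.2 + 18 = 38.2
Vm = -2253.78 / 38.2 = -59.00 mV

-59 mV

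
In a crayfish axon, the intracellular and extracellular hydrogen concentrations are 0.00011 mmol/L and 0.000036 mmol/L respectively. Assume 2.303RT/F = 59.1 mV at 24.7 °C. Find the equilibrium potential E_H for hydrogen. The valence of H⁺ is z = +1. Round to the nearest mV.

-29 mV

E = (59.1/z) · log₁₀([H⁺]_out/[H⁺]_in) with z = +1.
= (59.1/1) · log₁₀(0.000036/0.00011) = 59.10 · log₁₀(0.3273)
= 59.10 · (-0.4851) = -28.67 mV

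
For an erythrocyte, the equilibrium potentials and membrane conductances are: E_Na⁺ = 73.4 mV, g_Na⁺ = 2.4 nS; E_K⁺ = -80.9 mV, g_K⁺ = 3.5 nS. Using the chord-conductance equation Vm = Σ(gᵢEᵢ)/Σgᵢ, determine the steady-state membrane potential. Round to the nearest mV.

Σ gᵢEᵢ = 2.4·(73.4) + 3.5·(-80.9) = -106.99
Σ gᵢ = 2.4 + 3.5 = 5.9
Vm = -106.99 / 5.9 = -18.13 mV

-18 mV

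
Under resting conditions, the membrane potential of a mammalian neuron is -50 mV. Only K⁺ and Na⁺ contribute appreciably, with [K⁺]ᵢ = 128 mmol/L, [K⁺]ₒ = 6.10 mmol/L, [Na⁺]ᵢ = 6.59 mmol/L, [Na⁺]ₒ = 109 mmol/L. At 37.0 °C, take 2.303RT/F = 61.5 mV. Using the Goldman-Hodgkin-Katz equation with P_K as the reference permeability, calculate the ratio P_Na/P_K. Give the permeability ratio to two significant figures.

Let α = P_Na/P_K. GHK: Vm = 61.5·log₁₀[(Kₒ + α·Naₒ)/(Kᵢ + α·Naᵢ)].
10^(Vm/61.5) = 10^(-50.0/61.5) = 0.15381
So 0.15381·(Kᵢ + α·Naᵢ) = Kₒ + α·Naₒ → α = (0.15381·128.0 − 6.1) / (109.0 − 0.15381·6.59)
α = (19.69 − 6.1) / (109.0 − 1.014) = 13.59/108 = 0.1258

0.13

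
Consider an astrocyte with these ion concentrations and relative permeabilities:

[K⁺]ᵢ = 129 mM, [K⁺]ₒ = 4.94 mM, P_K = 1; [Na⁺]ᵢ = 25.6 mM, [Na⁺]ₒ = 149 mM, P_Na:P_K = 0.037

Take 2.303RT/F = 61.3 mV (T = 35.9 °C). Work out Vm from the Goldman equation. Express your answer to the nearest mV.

-67 mV

Vm = 61.3 · log₁₀[(Σ P·[cation]ₒ + Σ P·[anion]ᵢ) / (Σ P·[cation]ᵢ + Σ P·[anion]ₒ)]
Numerator = 1×4.94 + 0.037×149 = 10.45
Denominator = 1×129 + 0.037×25.6 = 129.9
Vm = 61.3 · log₁₀(0.08044) = 61.3 × (-1.0945) = -67.09 mV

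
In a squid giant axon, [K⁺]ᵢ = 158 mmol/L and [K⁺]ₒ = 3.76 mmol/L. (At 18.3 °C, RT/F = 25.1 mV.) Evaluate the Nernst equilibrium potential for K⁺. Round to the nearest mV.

-94 mV

E = (25.1/z) · ln([K⁺]_out/[K⁺]_in) with z = +1.
= (25.1/1) · ln(3.76/158) = 25.10 · ln(0.0238)
= 25.10 · (-3.7382) = -93.83 mV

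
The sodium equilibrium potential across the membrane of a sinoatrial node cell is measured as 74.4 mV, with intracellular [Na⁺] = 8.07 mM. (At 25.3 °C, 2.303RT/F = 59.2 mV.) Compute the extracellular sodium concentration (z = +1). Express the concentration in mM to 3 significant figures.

146 mM

Nernst: E = (59.2/1) · log₁₀([out]/[in]), so log₁₀([out]/[in]) = 74.4 × 1 / 59.2 = 1.2568.
[out]/[in] = 10^(1.2568) = 18.06.
[out] = 18.06 × 8.07 = 145.8 mM.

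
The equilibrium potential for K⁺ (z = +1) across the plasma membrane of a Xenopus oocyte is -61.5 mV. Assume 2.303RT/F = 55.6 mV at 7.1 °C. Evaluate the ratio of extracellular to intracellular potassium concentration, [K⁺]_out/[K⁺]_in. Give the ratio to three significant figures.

log₁₀([out]/[in]) = E·z/(55.6) = -61.5 × 1 / 55.6 = -1.1061
[out]/[in] = 10^(-1.1061) = 0.07832

0.0783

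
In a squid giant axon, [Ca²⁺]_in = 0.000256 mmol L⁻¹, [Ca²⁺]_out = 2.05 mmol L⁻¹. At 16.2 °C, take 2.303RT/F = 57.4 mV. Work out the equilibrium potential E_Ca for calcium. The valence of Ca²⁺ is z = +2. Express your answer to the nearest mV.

E = (57.4/z) · log₁₀([Ca²⁺]_out/[Ca²⁺]_in) with z = +2.
= (57.4/2) · log₁₀(2.05/0.000256) = 28.70 · log₁₀(8008)
= 28.70 · (3.9035) = 112.03 mV

112 mV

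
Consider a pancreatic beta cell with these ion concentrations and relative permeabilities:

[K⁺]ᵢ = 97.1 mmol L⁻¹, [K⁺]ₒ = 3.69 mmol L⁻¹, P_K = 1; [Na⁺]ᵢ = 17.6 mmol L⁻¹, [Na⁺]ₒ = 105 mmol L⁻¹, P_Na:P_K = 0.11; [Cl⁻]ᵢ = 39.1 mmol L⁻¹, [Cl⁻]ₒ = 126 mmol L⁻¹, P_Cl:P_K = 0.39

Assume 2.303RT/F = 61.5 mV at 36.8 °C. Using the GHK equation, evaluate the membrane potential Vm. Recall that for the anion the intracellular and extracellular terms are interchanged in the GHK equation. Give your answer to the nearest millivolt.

Vm = 61.5 · log₁₀[(Σ P·[cation]ₒ + Σ P·[anion]ᵢ) / (Σ P·[cation]ᵢ + Σ P·[anion]ₒ)]
Numerator = 1×3.69 + 0.11×105 + 0.39×39.1 = 30.49
Denominator = 1×97.1 + 0.11×17.6 + 0.39×126 = 148.2
Vm = 61.5 · log₁₀(0.20576) = 61.5 × (-0.6866) = -42.23 mV

-42 mV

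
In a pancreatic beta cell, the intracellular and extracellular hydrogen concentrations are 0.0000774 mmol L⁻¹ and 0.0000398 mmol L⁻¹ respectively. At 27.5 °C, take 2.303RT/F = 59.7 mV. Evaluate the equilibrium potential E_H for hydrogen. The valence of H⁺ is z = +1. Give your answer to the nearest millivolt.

E = (59.7/z) · log₁₀([H⁺]_out/[H⁺]_in) with z = +1.
= (59.7/1) · log₁₀(0.0000398/0.0000774) = 59.70 · log₁₀(0.5142)
= 59.70 · (-0.2889) = -17.24 mV

-17 mV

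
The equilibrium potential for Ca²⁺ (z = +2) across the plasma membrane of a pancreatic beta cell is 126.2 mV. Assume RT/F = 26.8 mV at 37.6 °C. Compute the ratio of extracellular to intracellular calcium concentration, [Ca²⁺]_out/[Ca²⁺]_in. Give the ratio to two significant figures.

12000

ln([out]/[in]) = E·z/(26.8) = 126.2 × 2 / 26.8 = 9.4179
[out]/[in] = e^(9.4179) = 1.231e+04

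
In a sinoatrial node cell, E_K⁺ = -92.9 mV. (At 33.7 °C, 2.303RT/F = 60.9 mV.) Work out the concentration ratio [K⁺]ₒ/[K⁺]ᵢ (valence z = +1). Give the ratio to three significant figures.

0.0298

log₁₀([out]/[in]) = E·z/(60.9) = -92.9 × 1 / 60.9 = -1.5255
[out]/[in] = 10^(-1.5255) = 0.02982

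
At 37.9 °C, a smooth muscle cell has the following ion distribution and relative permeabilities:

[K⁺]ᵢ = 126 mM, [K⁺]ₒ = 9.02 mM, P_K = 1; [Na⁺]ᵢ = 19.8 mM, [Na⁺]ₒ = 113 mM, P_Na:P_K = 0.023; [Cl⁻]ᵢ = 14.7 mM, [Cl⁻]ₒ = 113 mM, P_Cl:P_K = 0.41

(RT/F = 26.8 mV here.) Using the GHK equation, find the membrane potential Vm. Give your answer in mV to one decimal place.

-61.1 mV

Vm = 26.8 · ln[(Σ P·[cation]ₒ + Σ P·[anion]ᵢ) / (Σ P·[cation]ᵢ + Σ P·[anion]ₒ)]
Numerator = 1×9.02 + 0.023×113 + 0.41×14.7 = 17.65
Denominator = 1×126 + 0.023×19.8 + 0.41×113 = 172.8
Vm = 26.8 · ln(0.10213) = 26.8 × (-2.2815) = -61.15 mV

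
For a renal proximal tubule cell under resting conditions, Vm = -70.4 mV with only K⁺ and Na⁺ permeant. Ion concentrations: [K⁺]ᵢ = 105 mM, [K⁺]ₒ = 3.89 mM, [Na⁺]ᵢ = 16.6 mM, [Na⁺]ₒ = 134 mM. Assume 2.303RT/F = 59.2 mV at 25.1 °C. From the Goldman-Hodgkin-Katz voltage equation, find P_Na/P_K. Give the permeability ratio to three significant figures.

0.0218

Let α = P_Na/P_K. GHK: Vm = 59.2·log₁₀[(Kₒ + α·Naₒ)/(Kᵢ + α·Naᵢ)].
10^(Vm/59.2) = 10^(-70.4/59.2) = 0.064686
So 0.064686·(Kᵢ + α·Naᵢ) = Kₒ + α·Naₒ → α = (0.064686·105.0 − 3.89) / (134.0 − 0.064686·16.6)
α = (6.792 − 3.89) / (134.0 − 1.074) = 2.902/132.9 = 0.02183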